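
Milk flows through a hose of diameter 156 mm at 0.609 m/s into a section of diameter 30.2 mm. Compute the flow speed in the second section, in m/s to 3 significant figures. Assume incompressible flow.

16.2 m/s

By continuity, v₂ = v₁·A₁/A₂ = 0.609·(191/7.16) = 16.2 m/s.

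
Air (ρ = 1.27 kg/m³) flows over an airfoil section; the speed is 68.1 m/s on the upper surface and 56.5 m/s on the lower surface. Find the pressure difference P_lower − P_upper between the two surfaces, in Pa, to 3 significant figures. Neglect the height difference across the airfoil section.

918 Pa

With negligible Δh, P + ½ρv² is constant, so P_low − P_up = ½ρ(v_up² − v_low²).
ΔP = ½·1.27·(68.1² − 56.5²) = 918 Pa.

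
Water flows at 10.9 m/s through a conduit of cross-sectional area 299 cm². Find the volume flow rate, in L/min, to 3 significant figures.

Q = A·v = 0.0299 m² × 10.9 m/s = 0.326 m³/s.
Converting: 0.326 m³/s × 60000 = 19600 L/min.

Q ≈ 19600 L/min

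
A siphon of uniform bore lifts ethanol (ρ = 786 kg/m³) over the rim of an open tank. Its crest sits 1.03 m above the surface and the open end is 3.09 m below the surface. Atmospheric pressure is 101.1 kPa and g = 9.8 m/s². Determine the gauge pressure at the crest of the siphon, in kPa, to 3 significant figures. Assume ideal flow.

P_gauge ≈ -31.7 kPa

From the surface to the outlet (both open to atmosphere, surface at rest): v = √(2g·h_out) = √(2·9.8·3.09) = 7.78 m/s.
With constant cross-section the crest speed equals v; applying Bernoulli from the surface up to the crest, P_top = P_atm − ½ρv² − ρg·h_top.
P_top = 101100 − ½·786·7.78² − 786·9.8·1.03 = 69400 Pa. So P_gauge = P_top − P_atm = -31700 Pa.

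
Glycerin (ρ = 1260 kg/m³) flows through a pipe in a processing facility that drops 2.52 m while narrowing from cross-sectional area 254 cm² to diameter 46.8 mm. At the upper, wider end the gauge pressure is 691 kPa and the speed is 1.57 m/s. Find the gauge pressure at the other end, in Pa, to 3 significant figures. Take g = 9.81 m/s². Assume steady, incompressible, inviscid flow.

Continuity gives A₁v₁ = A₂v₂, so v₂ = (254 cm²)/(17.2 cm²) × 1.57 m/s = 23.2 m/s.
Applying Bernoulli between the two ends and solving for P₂: P₂ = P₁ + ½ρ(v₁² − v₂²) − ρgΔh.
P₂ = 691000 + ½·1260·(1.57² − 23.2²) − 1260·9.81·(−2.52) = 691000 + (-337000) − (-31100) = 385000 Pa.

P₂ ≈ 385000 Pa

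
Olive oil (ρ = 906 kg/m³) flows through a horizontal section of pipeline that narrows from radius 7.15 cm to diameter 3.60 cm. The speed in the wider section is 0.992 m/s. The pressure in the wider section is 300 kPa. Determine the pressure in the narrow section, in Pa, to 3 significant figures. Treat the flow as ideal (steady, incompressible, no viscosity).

P₂ ≈ 189000 Pa

By continuity, v₂ = v₁·A₁/A₂ = 0.992·(161/10.2) = 15.7 m/s.
With no height change, Bernoulli's equation is P₁ + ½ρv₁² = P₂ + ½ρv₂².
P₂ = P₁ − ½ρ(v₂² − v₁²) = 300000 − ½·906·(15.7² − 0.992²) = 300000 − 111000 = 189000 Pa.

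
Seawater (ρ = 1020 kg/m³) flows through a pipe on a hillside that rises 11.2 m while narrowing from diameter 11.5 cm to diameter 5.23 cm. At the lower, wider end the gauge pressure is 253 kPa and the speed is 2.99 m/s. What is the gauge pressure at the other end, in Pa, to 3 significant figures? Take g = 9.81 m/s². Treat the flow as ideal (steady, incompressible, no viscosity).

By continuity, v₂ = v₁·A₁/A₂ = 2.99·(104/21.5) = 14.5 m/s.
Applying Bernoulli between the two ends and solving for P₂: P₂ = P₁ + ½ρ(v₁² − v₂²) − ρgΔh.
P₂ = 253000 + ½·1020·(2.99² − 14.5²) − 1020·9.81·(+11.2) = 253000 + (-102000) − (112000) = 38900 Pa.

38900 Pa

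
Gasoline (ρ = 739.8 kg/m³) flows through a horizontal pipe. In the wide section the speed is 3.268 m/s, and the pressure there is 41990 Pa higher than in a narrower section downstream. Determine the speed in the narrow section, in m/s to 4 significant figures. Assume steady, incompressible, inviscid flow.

Along the level pipe P + ½ρv² is conserved, hence v₂² = v₁² + 2(P₁ − P₂)/ρ.
v₂ = √(3.268² + 2·41990/739.8) = √(10.68 + 113.5) = 11.14 m/s.

v₂ ≈ 11.14 m/s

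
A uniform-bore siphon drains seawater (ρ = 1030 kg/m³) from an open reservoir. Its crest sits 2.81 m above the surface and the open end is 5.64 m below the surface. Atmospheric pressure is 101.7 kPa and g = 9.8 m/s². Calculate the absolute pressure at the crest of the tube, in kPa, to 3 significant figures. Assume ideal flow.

P_top = 16.4 kPa

Bernoulli surface→outlet gives ½v² = g·h_out, so v = √(2·9.8·5.64) = 10.5 m/s.
With constant cross-section the crest speed equals v; applying Bernoulli from the surface up to the crest, P_top = P_atm − ½ρv² − ρg·h_top.
P_top = 101700 − ½·1030·10.5² − 1030·9.8·2.81 = 16400 Pa.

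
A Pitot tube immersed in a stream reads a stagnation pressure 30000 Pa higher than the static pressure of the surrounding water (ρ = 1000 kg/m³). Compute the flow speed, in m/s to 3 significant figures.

v ≈ 7.75 m/s

The dynamic pressure equals the rise in static pressure at the stagnation point: ΔP = ½ρv².
v = √(2ΔP/ρ) = √(2·30000/1000) = 7.75 m/s.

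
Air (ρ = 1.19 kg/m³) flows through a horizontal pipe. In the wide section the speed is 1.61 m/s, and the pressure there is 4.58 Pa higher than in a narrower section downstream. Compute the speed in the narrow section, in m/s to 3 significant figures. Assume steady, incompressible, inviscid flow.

v₂ ≈ 3.21 m/s

Horizontal Bernoulli: P₁ + ½ρv₁² = P₂ + ½ρv₂², so v₂² = v₁² + 2(P₁ − P₂)/ρ.
v₂ = √(1.61² + 2·4.58/1.19) = √(2.59 + 7.70) = 3.21 m/s.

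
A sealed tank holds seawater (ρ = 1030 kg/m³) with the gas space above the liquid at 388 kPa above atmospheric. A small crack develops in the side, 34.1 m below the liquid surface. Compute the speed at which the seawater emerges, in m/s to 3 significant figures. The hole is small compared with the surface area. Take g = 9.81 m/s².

Take point 1 at the surface (v₁ ≈ 0) and point 2 at the hole (at atmospheric pressure). Bernoulli: P₁ + ρg h = P_atm + ½ρv₂².
With P₁ − P_atm = 388000 Pa, v₂ = √(2gh + 2ΔP/ρ) = √(2·9.81·34.1 + 2·388000/1030) = 37.7 m/s.

37.7 m/s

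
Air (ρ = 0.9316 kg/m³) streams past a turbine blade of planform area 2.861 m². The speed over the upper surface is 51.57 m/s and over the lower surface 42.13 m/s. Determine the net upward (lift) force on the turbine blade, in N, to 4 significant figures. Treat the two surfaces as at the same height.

With equal heights on the two surfaces, Bernoulli gives P_lower − P_upper = ½ρ(v_upper² − v_lower²).
ΔP = ½·0.9316·(51.57² − 42.13²) = 412.0 Pa.
Lift = ΔP · A = 412.0 × 2.861 = 1179 N.

F ≈ 1179 N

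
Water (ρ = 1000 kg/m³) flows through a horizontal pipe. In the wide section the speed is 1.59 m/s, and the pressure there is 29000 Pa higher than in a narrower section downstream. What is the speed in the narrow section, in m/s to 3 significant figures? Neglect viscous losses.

v₂ ≈ 7.78 m/s

Horizontal Bernoulli: P₁ + ½ρv₁² = P₂ + ½ρv₂², so v₂² = v₁² + 2(P₁ − P₂)/ρ.
v₂ = √(1.59² + 2·29000/1000) = √(2.53 + 58.0) = 7.78 m/s.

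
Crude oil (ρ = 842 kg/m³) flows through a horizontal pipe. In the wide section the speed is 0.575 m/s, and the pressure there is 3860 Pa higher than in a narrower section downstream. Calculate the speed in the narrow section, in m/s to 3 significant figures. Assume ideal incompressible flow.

v₂ ≈ 3.08 m/s

Horizontal Bernoulli: P₁ + ½ρv₁² = P₂ + ½ρv₂², so v₂² = v₁² + 2(P₁ − P₂)/ρ.
v₂ = √(0.575² + 2·3860/842) = √(0.331 + 9.17) = 3.08 m/s.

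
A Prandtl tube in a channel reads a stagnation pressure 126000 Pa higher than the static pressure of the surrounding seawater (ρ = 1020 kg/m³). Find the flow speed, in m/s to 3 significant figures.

Bernoulli between the free stream and the stagnation point: ½ρv² = P_stag − P_static.
v = √(2ΔP/ρ) = √(2·126000/1020) = 15.7 m/s.

v = 15.7 m/s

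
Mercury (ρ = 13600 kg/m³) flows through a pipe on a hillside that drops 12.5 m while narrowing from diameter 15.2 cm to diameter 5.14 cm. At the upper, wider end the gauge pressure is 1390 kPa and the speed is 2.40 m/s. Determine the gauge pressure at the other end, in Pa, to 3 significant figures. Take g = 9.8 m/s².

P₂ ≈ 99800 Pa

The volume flow rate is constant, so v₂ = (A₁/A₂)v₁ = (181/20.7)·2.40 = 21.0 m/s.
Energy conservation along the streamline gives P₂ = P₁ − ½ρ(v₂² − v₁²) − ρg(h₂ − h₁).
P₂ = 1390000 + ½·13600·(2.40² − 21.0²) − 13600·9.8·(−12.5) = 1390000 + (-2960000) − (-1670000) = 99800 Pa.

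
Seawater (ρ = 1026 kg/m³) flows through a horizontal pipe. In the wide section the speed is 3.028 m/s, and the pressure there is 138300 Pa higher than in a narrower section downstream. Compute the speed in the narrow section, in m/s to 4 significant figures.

16.70 m/s

Along the level pipe P + ½ρv² is conserved, hence v₂² = v₁² + 2(P₁ − P₂)/ρ.
v₂ = √(3.028² + 2·138300/1026) = √(9.169 + 269.6) = 16.70 m/s.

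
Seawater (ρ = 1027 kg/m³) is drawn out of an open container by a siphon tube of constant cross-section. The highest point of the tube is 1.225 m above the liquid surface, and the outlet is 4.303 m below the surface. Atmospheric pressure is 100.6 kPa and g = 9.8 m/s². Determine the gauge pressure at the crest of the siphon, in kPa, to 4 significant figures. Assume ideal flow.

P_gauge ≈ -55.64 kPa

The outlet speed comes from Torricelli: v = √(2g·4.303) = 9.184 m/s.
With constant cross-section the crest speed equals v; applying Bernoulli from the surface up to the crest, P_top = P_atm − ½ρv² − ρg·h_top.
P_top = 100600 − ½·1027·9.184² − 1027·9.8·1.225 = 44960 Pa. So P_gauge = P_top − P_atm = -55640 Pa.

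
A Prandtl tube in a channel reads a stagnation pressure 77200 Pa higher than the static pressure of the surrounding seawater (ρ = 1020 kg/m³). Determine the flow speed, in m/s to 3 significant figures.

v = 12.3 m/s

Bernoulli between the free stream and the stagnation point: ½ρv² = P_stag − P_static.
v = √(2ΔP/ρ) = √(2·77200/1020) = 12.3 m/s.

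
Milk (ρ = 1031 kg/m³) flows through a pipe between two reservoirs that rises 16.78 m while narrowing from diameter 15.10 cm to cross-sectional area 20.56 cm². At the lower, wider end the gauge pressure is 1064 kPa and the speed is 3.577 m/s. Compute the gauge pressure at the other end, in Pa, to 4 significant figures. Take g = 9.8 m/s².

P₂ = 400700 Pa

Mass conservation (A₁v₁ = A₂v₂) gives v₂ = 3.577 × 179.1/20.56 = 31.16 m/s.
Applying Bernoulli between the two ends and solving for P₂: P₂ = P₁ + ½ρ(v₁² − v₂²) − ρgΔh.
P₂ = 1064000 + ½·1031·(3.577² − 31.16²) − 1031·9.8·(+16.78) = 1064000 + (-493800) − (169500) = 400700 Pa.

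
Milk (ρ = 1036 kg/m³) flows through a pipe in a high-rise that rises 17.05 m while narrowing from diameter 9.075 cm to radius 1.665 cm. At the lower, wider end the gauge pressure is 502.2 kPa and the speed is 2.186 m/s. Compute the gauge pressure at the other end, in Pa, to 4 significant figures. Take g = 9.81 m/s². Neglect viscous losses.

The volume flow rate is constant, so v₂ = (A₁/A₂)v₁ = (64.68/8.709)·2.186 = 16.24 m/s.
Applying Bernoulli between the two ends and solving for P₂: P₂ = P₁ + ½ρ(v₁² − v₂²) − ρgΔh.
P₂ = 502200 + ½·1036·(2.186² − 16.24²) − 1036·9.81·(+17.05) = 502200 + (-134100) − (173300) = 194900 Pa.

P₂ = 194900 Pa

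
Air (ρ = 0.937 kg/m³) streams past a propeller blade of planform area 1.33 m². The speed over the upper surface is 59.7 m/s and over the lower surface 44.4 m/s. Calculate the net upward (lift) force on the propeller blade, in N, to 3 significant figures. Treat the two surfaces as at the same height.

F ≈ 992 N

The faster flow above has the lower pressure; Bernoulli (same height) gives ΔP = ½ρ(v_up² − v_low²).
ΔP = ½·0.937·(59.7² − 44.4²) = 746 Pa.
Lift = ΔP · A = 746 × 1.33 = 992 N.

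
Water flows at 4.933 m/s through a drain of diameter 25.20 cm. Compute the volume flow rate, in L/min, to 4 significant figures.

Q = 14760 L/min

Q = A·v = 0.04988 m² × 4.933 m/s = 0.2460 m³/s.
Converting: 0.2460 m³/s × 60000 = 14760 L/min.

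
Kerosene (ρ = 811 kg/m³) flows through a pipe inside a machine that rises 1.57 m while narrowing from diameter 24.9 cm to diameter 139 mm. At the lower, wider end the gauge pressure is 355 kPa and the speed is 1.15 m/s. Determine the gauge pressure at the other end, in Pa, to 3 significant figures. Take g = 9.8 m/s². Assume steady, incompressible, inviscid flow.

P₂ ≈ 338000 Pa

By continuity, v₂ = v₁·A₁/A₂ = 1.15·(487/152) = 3.69 m/s.
Energy conservation along the streamline gives P₂ = P₁ − ½ρ(v₂² − v₁²) − ρg(h₂ − h₁).
P₂ = 355000 + ½·811·(1.15² − 3.69²) − 811·9.8·(+1.57) = 355000 + (-4990) − (12500) = 338000 Pa.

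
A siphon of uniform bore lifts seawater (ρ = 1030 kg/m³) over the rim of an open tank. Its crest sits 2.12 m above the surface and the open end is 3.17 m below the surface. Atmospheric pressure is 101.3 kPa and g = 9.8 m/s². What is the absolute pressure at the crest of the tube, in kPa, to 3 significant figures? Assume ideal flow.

P_top = 47.9 kPa

The outlet speed comes from Torricelli: v = √(2g·3.17) = 7.88 m/s.
Continuity keeps v the same throughout the tube; from surface to crest, P_atm + 0 = P_top + ½ρv² + ρg·h_top.
P_top = 101300 − ½·1030·7.88² − 1030·9.8·2.12 = 47900 Pa.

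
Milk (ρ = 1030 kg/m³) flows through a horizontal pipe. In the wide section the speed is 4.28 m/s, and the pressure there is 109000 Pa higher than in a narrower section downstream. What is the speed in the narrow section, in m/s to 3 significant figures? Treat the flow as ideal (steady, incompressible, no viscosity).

v₂ ≈ 15.2 m/s

Along the level pipe P + ½ρv² is conserved, hence v₂² = v₁² + 2(P₁ − P₂)/ρ.
v₂ = √(4.28² + 2·109000/1030) = √(18.3 + 212) = 15.2 m/s.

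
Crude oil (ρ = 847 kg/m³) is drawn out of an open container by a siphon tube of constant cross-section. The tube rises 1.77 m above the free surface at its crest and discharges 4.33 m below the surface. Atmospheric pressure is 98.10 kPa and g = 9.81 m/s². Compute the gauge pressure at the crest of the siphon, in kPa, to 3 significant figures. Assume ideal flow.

From the surface to the outlet (both open to atmosphere, surface at rest): v = √(2g·h_out) = √(2·9.81·4.33) = 9.22 m/s.
With constant cross-section the crest speed equals v; applying Bernoulli from the surface up to the crest, P_top = P_atm − ½ρv² − ρg·h_top.
P_top = 98100 − ½·847·9.22² − 847·9.81·1.77 = 47400 Pa. So P_gauge = P_top − P_atm = -50700 Pa.

P_gauge = -50.7 kPa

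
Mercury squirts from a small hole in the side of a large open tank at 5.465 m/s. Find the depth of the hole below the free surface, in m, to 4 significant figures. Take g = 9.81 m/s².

Torricelli: v = √(2gh), so h = v²/(2g).
h = 5.465²/(2·9.81) = 29.87/19.62 = 1.522 m.

1.522 m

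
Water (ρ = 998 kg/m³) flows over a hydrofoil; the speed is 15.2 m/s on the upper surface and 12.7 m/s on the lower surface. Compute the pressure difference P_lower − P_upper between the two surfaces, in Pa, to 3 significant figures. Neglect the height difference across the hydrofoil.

ΔP ≈ 34800 Pa

Bernoulli (same height): P_lower − P_upper = ½ρ(v_upper² − v_lower²).
ΔP = ½·998·(15.2² − 12.7²) = 34800 Pa.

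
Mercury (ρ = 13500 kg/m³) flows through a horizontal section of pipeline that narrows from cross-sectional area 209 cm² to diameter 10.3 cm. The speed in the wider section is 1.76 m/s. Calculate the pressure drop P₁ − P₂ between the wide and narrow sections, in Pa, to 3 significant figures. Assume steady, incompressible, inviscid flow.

ΔP = 111000 Pa

Continuity gives A₁v₁ = A₂v₂, so v₂ = (209 cm²)/(83.3 cm²) × 1.76 m/s = 4.41 m/s.
With no height change, Bernoulli's equation is P₁ + ½ρv₁² = P₂ + ½ρv₂².
P₁ − P₂ = ½·13500·(4.41² − 1.76²) = ½·13500·16.4 = 111000 Pa.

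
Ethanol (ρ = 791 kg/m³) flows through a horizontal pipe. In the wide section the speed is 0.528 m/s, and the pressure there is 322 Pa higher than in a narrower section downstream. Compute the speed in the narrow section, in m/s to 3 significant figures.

v₂ = 1.05 m/s

With h₁ = h₂, rearranging Bernoulli gives v₂ = √(v₁² + 2ΔP/ρ).
v₂ = √(0.528² + 2·322/791) = √(0.279 + 0.814) = 1.05 m/s.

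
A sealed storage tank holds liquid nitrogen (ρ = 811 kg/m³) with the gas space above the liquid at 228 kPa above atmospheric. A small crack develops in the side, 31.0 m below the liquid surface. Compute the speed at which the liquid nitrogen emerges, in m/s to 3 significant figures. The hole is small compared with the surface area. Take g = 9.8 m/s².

Take point 1 at the surface (v₁ ≈ 0) and point 2 at the hole (at atmospheric pressure). Bernoulli: P₁ + ρg h = P_atm + ½ρv₂².
With P₁ − P_atm = 228000 Pa, v₂ = √(2gh + 2ΔP/ρ) = √(2·9.8·31.0 + 2·228000/811) = 34.2 m/s.

v ≈ 34.2 m/s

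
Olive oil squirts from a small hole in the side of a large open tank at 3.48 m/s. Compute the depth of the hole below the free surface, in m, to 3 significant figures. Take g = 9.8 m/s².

Inverting v = √(2gh) gives h = v² / 2g.
h = 3.48²/(2·9.8) = 12.1/19.60 = 0.618 m.

0.618 m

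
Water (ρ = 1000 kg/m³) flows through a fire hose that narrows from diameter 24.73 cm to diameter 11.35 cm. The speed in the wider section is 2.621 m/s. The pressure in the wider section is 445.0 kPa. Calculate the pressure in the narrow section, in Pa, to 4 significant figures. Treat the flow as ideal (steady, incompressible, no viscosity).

P₂ = 371000 Pa

By continuity, v₂ = v₁·A₁/A₂ = 2.621·(480.3/101.2) = 12.44 m/s.
Bernoulli (h₁ = h₂): P₁ − P₂ = ½ρ(v₂² − v₁²).
P₂ = P₁ − ½ρ(v₂² − v₁²) = 445000 − ½·1000·(12.44² − 2.621²) = 445000 − 73980 = 371000 Pa.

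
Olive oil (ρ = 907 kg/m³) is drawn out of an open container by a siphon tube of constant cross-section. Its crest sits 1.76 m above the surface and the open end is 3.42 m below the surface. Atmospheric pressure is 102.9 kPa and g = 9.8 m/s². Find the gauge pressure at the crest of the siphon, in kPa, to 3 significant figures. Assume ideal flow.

-46.0 kPa

Bernoulli surface→outlet gives ½v² = g·h_out, so v = √(2·9.8·3.42) = 8.19 m/s.
Continuity keeps v the same throughout the tube; from surface to crest, P_atm + 0 = P_top + ½ρv² + ρg·h_top.
P_top = 102900 − ½·907·8.19² − 907·9.8·1.76 = 56900 Pa. So P_gauge = P_top − P_atm = -46000 Pa.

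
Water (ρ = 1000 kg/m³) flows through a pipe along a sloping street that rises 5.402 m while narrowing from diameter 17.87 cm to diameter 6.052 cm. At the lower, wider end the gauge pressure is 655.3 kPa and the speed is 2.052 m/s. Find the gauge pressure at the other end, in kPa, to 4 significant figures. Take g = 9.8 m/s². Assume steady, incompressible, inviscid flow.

P₂ ≈ 444.4 kPa

By continuity, v₂ = v₁·A₁/A₂ = 2.052·(250.8/28.77) = 17.89 m/s.
Energy conservation along the streamline gives P₂ = P₁ − ½ρ(v₂² − v₁²) − ρg(h₂ − h₁).
P₂ = 655300 + ½·1000·(2.052² − 17.89²) − 1000·9.8·(+5.402) = 655300 + (-157900) − (52940) = 444400 Pa.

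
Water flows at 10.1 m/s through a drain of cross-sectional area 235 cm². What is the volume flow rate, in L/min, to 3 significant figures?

Q = A·v = 0.0235 m² × 10.1 m/s = 0.237 m³/s.
Converting: 0.237 m³/s × 60000 = 14200 L/min.

Q ≈ 14200 L/min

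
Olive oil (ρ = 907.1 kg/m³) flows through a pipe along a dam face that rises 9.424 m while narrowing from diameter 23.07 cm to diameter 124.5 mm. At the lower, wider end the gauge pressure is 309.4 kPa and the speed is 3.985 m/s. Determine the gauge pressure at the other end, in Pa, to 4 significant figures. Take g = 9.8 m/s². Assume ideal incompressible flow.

147900 Pa

Continuity gives A₁v₁ = A₂v₂, so v₂ = (418.0 cm²)/(121.7 cm²) × 3.985 m/s = 13.68 m/s.
Bernoulli: P₁ + ½ρv₁² + ρg h₁ = P₂ + ½ρv₂² + ρg h₂, so P₂ = P₁ + ½ρ(v₁² − v₂²) − ρg(h₂ − h₁).
P₂ = 309400 + ½·907.1·(3.985² − 13.68²) − 907.1·9.8·(+9.424) = 309400 + (-77710) − (83780) = 147900 Pa.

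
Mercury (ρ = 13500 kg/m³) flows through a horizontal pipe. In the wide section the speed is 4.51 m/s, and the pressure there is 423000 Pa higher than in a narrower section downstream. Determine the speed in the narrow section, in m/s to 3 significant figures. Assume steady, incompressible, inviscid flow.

v₂ ≈ 9.11 m/s

Along the level pipe P + ½ρv² is conserved, hence v₂² = v₁² + 2(P₁ − P₂)/ρ.
v₂ = √(4.51² + 2·423000/13500) = √(20.3 + 62.7) = 9.11 m/s.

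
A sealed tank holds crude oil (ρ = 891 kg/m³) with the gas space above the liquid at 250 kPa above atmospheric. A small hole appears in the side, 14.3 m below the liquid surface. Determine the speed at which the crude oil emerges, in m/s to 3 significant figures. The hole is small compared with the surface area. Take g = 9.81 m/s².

Take point 1 at the surface (v₁ ≈ 0) and point 2 at the hole (at atmospheric pressure). Bernoulli: P₁ + ρg h = P_atm + ½ρv₂².
With P₁ − P_atm = 250000 Pa, v₂ = √(2gh + 2ΔP/ρ) = √(2·9.81·14.3 + 2·250000/891) = 29.0 m/s.

v = 29.0 m/s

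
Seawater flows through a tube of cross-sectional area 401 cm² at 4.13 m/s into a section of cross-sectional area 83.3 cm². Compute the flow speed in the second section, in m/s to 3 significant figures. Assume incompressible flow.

The volume flow rate is constant, so v₂ = (A₁/A₂)v₁ = (401/83.3)·4.13 = 19.9 m/s.

v₂ = 19.9 m/s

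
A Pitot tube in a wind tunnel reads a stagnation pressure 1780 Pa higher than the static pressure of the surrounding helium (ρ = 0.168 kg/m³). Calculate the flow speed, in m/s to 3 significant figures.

146 m/s

Bernoulli between the free stream and the stagnation point: ½ρv² = P_stag − P_static.
v = √(2ΔP/ρ) = √(2·1780/0.168) = 146 m/s.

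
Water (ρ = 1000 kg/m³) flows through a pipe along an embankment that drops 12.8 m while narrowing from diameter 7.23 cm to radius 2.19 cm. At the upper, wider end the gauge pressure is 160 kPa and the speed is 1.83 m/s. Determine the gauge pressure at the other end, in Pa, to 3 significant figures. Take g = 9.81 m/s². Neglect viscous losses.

P₂ = 275000 Pa

Mass conservation (A₁v₁ = A₂v₂) gives v₂ = 1.83 × 41.1/15.1 = 4.99 m/s.
Bernoulli: P₁ + ½ρv₁² + ρg h₁ = P₂ + ½ρv₂² + ρg h₂, so P₂ = P₁ + ½ρ(v₁² − v₂²) − ρg(h₂ − h₁).
P₂ = 160000 + ½·1000·(1.83² − 4.99²) − 1000·9.81·(−12.8) = 160000 + (-10800) − (-126000) = 275000 Pa.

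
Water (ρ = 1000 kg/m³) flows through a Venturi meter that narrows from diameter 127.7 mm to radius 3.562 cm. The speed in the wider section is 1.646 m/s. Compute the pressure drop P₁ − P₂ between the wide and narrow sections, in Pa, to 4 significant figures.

12630 Pa

By continuity, v₂ = v₁·A₁/A₂ = 1.646·(128.1/39.86) = 5.289 m/s.
With no height change, Bernoulli's equation is P₁ + ½ρv₁² = P₂ + ½ρv₂².
P₁ − P₂ = ½·1000·(5.289² − 1.646²) = ½·1000·25.26 = 12630 Pa.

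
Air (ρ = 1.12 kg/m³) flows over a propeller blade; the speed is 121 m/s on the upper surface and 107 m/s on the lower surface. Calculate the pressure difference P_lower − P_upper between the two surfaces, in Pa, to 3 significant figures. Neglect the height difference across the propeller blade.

The pressure is lower where the speed is higher: ΔP = ½ρ(v_up² − v_low²).
ΔP = ½·1.12·(121² − 107²) = 1790 Pa.

ΔP = 1790 Pa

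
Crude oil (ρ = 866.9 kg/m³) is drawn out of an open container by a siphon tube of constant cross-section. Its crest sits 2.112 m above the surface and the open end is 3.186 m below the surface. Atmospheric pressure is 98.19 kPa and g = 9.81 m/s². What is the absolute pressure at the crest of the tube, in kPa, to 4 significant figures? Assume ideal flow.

P_top = 53.13 kPa

Bernoulli surface→outlet gives ½v² = g·h_out, so v = √(2·9.81·3.186) = 7.906 m/s.
With constant cross-section the crest speed equals v; applying Bernoulli from the surface up to the crest, P_top = P_atm − ½ρv² − ρg·h_top.
P_top = 98190 − ½·866.9·7.906² − 866.9·9.81·2.112 = 53130 Pa.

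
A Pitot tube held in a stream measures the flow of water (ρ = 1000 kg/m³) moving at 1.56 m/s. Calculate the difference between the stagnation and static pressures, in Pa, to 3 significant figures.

ΔP ≈ 1220 Pa

At the stagnation point the flow is brought to rest, so Bernoulli gives P_stag − P_static = ½ρv².
ΔP = ½·1000·1.56² = 1220 Pa.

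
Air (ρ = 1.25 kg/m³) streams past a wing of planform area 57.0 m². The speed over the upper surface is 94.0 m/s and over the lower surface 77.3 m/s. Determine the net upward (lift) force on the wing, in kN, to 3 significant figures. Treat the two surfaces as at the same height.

With equal heights on the two surfaces, Bernoulli gives P_lower − P_upper = ½ρ(v_upper² − v_lower²).
ΔP = ½·1.25·(94.0² − 77.3²) = 1790 Pa.
Lift = ΔP · A = 1790 × 57.0 = 102000 N.

102 kN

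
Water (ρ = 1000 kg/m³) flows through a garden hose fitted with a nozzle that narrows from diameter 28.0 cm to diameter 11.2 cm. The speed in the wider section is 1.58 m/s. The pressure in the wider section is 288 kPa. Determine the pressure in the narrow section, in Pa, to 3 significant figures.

240000 Pa

By continuity, v₂ = v₁·A₁/A₂ = 1.58·(616/98.5) = 9.88 m/s.
Bernoulli (h₁ = h₂): P₁ − P₂ = ½ρ(v₂² − v₁²).
P₂ = P₁ − ½ρ(v₂² − v₁²) = 288000 − ½·1000·(9.88² − 1.58²) = 288000 − 47500 = 240000 Pa.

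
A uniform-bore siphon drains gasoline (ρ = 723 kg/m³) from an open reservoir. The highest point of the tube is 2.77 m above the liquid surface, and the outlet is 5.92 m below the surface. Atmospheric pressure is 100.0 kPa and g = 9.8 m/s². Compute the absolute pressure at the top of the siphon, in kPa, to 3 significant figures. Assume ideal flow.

P_top = 38.4 kPa

Bernoulli surface→outlet gives ½v² = g·h_out, so v = √(2·9.8·5.92) = 10.8 m/s.
The bore is uniform, so the speed at the crest is the same v. Bernoulli surface→crest: P_atm = P_top + ½ρv² + ρg·h_top.
P_top = 100000 − ½·723·10.8² − 723·9.8·2.77 = 38400 Pa.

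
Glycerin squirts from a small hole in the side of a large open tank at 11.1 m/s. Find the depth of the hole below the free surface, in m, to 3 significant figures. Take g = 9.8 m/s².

h = 6.29 m

Torricelli: v = √(2gh), so h = v²/(2g).
h = 11.1²/(2·9.8) = 123/19.60 = 6.29 m.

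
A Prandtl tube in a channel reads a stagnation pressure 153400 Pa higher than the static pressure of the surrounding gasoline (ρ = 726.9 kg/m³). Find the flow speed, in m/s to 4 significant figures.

v ≈ 20.54 m/s

Bernoulli between the free stream and the stagnation point: ½ρv² = P_stag − P_static.
v = √(2ΔP/ρ) = √(2·153400/726.9) = 20.54 m/s.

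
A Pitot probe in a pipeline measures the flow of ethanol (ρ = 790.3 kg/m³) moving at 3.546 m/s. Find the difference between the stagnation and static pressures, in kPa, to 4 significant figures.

The dynamic pressure equals the rise in static pressure at the stagnation point: ΔP = ½ρv².
ΔP = ½·790.3·3.546² = 4969 Pa.

ΔP ≈ 4.969 kPa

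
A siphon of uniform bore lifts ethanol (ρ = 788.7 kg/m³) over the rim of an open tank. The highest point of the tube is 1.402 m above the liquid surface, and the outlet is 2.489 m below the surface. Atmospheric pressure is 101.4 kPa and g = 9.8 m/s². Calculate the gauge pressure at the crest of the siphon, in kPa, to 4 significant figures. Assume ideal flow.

Bernoulli surface→outlet gives ½v² = g·h_out, so v = √(2·9.8·2.489) = 6.985 m/s.
With constant cross-section the crest speed equals v; applying Bernoulli from the surface up to the crest, P_top = P_atm − ½ρv² − ρg·h_top.
P_top = 101400 − ½·788.7·6.985² − 788.7·9.8·1.402 = 71330 Pa. So P_gauge = P_top − P_atm = -30070 Pa.

-30.07 kPa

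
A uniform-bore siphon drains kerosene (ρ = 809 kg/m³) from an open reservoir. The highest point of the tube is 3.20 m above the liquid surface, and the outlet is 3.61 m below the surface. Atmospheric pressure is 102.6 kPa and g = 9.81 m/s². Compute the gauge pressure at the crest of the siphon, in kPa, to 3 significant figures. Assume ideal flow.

From the surface to the outlet (both open to atmosphere, surface at rest): v = √(2g·h_out) = √(2·9.81·3.61) = 8.42 m/s.
The bore is uniform, so the speed at the crest is the same v. Bernoulli surface→crest: P_atm = P_top + ½ρv² + ρg·h_top.
P_top = 102600 − ½·809·8.42² − 809·9.81·3.20 = 48600 Pa. So P_gauge = P_top − P_atm = -54000 Pa.

P_gauge = -54.0 kPa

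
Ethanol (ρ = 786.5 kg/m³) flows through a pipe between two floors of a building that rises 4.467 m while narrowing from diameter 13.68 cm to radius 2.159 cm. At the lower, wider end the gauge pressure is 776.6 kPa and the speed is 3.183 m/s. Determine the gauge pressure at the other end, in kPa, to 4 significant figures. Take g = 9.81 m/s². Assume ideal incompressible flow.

P₂ ≈ 344.7 kPa

Continuity gives A₁v₁ = A₂v₂, so v₂ = (147.0 cm²)/(14.64 cm²) × 3.183 m/s = 31.95 m/s.
Energy conservation along the streamline gives P₂ = P₁ − ½ρ(v₂² − v₁²) − ρg(h₂ − h₁).
P₂ = 776600 + ½·786.5·(3.183² − 31.95²) − 786.5·9.81·(+4.467) = 776600 + (-397400) − (34470) = 344700 Pa.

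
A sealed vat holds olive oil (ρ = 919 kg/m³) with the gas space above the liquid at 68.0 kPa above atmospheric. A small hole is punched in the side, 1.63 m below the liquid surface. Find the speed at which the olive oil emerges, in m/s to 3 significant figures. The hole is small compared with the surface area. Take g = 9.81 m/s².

Take point 1 at the surface (v₁ ≈ 0) and point 2 at the hole (at atmospheric pressure). Bernoulli: P₁ + ρg h = P_atm + ½ρv₂².
With P₁ − P_atm = 68000 Pa, v₂ = √(2gh + 2ΔP/ρ) = √(2·9.81·1.63 + 2·68000/919) = 13.4 m/s.

v ≈ 13.4 m/s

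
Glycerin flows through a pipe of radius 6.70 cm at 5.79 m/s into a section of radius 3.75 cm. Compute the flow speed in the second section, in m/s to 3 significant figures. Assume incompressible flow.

The volume flow rate is constant, so v₂ = (A₁/A₂)v₁ = (141/44.2)·5.79 = 18.5 m/s.

v₂ = 18.5 m/s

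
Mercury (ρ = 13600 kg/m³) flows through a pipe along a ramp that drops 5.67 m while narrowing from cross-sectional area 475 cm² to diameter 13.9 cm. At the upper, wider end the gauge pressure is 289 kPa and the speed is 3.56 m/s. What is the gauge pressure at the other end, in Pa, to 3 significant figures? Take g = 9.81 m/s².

Continuity gives A₁v₁ = A₂v₂, so v₂ = (475 cm²)/(152 cm²) × 3.56 m/s = 11.1 m/s.
Applying Bernoulli between the two ends and solving for P₂: P₂ = P₁ + ½ρ(v₁² − v₂²) − ρgΔh.
P₂ = 289000 + ½·13600·(3.56² − 11.1²) − 13600·9.81·(−5.67) = 289000 + (-758000) − (-756000) = 287000 Pa.

P₂ ≈ 287000 Pa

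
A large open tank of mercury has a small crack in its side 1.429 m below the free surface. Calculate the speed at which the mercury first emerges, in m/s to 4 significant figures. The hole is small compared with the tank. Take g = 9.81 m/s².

v = 5.295 m/s

Torricelli's result v = √(2gh) gives v = √(2·9.81·1.429) = 5.295 m/s.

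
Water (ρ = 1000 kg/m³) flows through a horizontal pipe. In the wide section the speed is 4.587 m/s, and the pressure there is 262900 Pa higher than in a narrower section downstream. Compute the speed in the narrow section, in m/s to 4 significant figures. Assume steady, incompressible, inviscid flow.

With h₁ = h₂, rearranging Bernoulli gives v₂ = √(v₁² + 2ΔP/ρ).
v₂ = √(4.587² + 2·262900/1000) = √(21.04 + 525.8) = 23.38 m/s.

v₂ ≈ 23.38 m/s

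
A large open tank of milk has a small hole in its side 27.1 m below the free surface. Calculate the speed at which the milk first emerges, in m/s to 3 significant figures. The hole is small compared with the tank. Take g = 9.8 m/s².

v = 23.0 m/s

The surface is effectively still and both ends are open, so ½v² = gh and v = √(2·9.8·27.1) = 23.0 m/s.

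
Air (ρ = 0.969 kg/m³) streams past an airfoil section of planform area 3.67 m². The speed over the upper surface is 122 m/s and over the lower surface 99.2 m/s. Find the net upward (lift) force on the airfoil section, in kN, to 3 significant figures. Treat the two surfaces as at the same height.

From P + ½ρv² = const at equal height, P_low − P_up = ½ρ(v_up² − v_low²).
ΔP = ½·0.969·(122² − 99.2²) = 2440 Pa.
Lift = ΔP · A = 2440 × 3.67 = 8970 N.

8.97 kN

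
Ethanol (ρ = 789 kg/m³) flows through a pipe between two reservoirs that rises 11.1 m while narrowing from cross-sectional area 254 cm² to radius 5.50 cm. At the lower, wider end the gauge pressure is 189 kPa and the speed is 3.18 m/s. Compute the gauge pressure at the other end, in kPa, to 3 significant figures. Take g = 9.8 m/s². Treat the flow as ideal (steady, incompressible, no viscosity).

The volume flow rate is constant, so v₂ = (A₁/A₂)v₁ = (254/95.0)·3.18 = 8.50 m/s.
Energy conservation along the streamline gives P₂ = P₁ − ½ρ(v₂² − v₁²) − ρg(h₂ − h₁).
P₂ = 189000 + ½·789·(3.18² − 8.50²) − 789·9.8·(+11.1) = 189000 + (-24500) − (85800) = 78700 Pa.

78.7 kPa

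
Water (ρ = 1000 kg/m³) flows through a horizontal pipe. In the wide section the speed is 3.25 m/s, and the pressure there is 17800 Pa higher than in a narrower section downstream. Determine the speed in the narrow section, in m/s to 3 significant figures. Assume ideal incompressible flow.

Along the level pipe P + ½ρv² is conserved, hence v₂² = v₁² + 2(P₁ − P₂)/ρ.
v₂ = √(3.25² + 2·17800/1000) = √(10.6 + 35.6) = 6.79 m/s.

6.79 m/s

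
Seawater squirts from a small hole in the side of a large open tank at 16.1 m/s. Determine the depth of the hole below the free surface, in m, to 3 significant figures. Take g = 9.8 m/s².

Inverting v = √(2gh) gives h = v² / 2g.
h = 16.1²/(2·9.8) = 259/19.60 = 13.2 m.

13.2 m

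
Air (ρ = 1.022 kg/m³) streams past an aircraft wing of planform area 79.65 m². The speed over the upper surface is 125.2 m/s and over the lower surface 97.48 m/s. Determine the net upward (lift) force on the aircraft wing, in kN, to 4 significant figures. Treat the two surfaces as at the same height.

From P + ½ρv² = const at equal height, P_low − P_up = ½ρ(v_up² − v_low²).
ΔP = ½·1.022·(125.2² − 97.48²) = 3154 Pa.
Lift = ΔP · A = 3154 × 79.65 = 251200 N.

251.2 kN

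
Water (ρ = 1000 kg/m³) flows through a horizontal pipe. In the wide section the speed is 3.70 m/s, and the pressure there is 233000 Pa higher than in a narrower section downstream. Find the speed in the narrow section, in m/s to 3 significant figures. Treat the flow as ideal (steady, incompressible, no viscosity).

With h₁ = h₂, rearranging Bernoulli gives v₂ = √(v₁² + 2ΔP/ρ).
v₂ = √(3.70² + 2·233000/1000) = √(13.7 + 466) = 21.9 m/s.

v₂ = 21.9 m/s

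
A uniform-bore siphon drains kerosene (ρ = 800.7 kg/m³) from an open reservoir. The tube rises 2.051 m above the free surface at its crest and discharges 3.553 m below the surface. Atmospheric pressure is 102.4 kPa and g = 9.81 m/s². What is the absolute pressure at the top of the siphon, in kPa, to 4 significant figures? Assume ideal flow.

Bernoulli surface→outlet gives ½v² = g·h_out, so v = √(2·9.81·3.553) = 8.349 m/s.
The bore is uniform, so the speed at the crest is the same v. Bernoulli surface→crest: P_atm = P_top + ½ρv² + ρg·h_top.
P_top = 102400 − ½·800.7·8.349² − 800.7·9.81·2.051 = 58380 Pa.

P_top ≈ 58.38 kPa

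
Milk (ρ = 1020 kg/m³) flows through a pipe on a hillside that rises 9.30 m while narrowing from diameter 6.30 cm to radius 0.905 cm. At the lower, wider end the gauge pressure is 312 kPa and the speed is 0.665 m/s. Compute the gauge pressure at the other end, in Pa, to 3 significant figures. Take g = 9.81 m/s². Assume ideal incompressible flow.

P₂ ≈ 186000 Pa

By continuity, v₂ = v₁·A₁/A₂ = 0.665·(31.2/2.57) = 8.06 m/s.
Applying Bernoulli between the two ends and solving for P₂: P₂ = P₁ + ½ρ(v₁² − v₂²) − ρgΔh.
P₂ = 312000 + ½·1020·(0.665² − 8.06²) − 1020·9.81·(+9.30) = 312000 + (-32900) − (93100) = 186000 Pa.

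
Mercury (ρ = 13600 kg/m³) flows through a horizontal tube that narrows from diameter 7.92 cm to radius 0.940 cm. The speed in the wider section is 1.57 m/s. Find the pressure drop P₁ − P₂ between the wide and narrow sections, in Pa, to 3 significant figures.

By continuity, v₂ = v₁·A₁/A₂ = 1.57·(49.3/2.78) = 27.9 m/s.
The pipe is horizontal, so Bernoulli reduces to P₁ + ½ρv₁² = P₂ + ½ρv₂².
P₁ − P₂ = ½·13600·(27.9² − 1.57²) = ½·13600·774 = 5260000 Pa.

ΔP ≈ 5260000 Pa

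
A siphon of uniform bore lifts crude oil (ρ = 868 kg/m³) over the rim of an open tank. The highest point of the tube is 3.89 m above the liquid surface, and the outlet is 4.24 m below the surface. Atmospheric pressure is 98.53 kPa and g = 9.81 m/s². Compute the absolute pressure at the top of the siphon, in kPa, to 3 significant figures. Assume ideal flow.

Bernoulli surface→outlet gives ½v² = g·h_out, so v = √(2·9.81·4.24) = 9.12 m/s.
Continuity keeps v the same throughout the tube; from surface to crest, P_atm + 0 = P_top + ½ρv² + ρg·h_top.
P_top = 98530 − ½·868·9.12² − 868·9.81·3.89 = 29300 Pa.

29.3 kPa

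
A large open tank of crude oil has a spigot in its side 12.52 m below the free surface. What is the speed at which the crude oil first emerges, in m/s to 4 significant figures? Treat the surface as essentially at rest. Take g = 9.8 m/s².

The surface is effectively still and both ends are open, so ½v² = gh and v = √(2·9.8·12.52) = 15.66 m/s.

v ≈ 15.66 m/s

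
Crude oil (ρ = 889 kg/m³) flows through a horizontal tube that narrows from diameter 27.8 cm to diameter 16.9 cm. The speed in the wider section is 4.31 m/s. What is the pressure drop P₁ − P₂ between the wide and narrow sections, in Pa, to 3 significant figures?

ΔP ≈ 52200 Pa

Mass conservation (A₁v₁ = A₂v₂) gives v₂ = 4.31 × 607/224 = 11.7 m/s.
With no height change, Bernoulli's equation is P₁ + ½ρv₁² = P₂ + ½ρv₂².
P₁ − P₂ = ½·889·(11.7² − 4.31²) = ½·889·117 = 52200 Pa.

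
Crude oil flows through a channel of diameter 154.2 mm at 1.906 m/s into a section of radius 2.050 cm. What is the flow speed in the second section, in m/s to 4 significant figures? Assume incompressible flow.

The volume flow rate is constant, so v₂ = (A₁/A₂)v₁ = (186.7/13.20)·1.906 = 26.96 m/s.

v₂ ≈ 26.96 m/s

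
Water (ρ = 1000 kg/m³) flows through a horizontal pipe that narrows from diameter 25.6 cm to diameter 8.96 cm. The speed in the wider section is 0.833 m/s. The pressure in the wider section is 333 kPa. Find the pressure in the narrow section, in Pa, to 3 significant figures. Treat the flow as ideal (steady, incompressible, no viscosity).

310000 Pa

By continuity, v₂ = v₁·A₁/A₂ = 0.833·(515/63.1) = 6.80 m/s.
The pipe is horizontal, so Bernoulli reduces to P₁ + ½ρv₁² = P₂ + ½ρv₂².
P₂ = P₁ − ½ρ(v₂² − v₁²) = 333000 − ½·1000·(6.80² − 0.833²) = 333000 − 22800 = 310000 Pa.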